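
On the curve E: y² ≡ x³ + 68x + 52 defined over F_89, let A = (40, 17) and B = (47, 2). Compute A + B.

(52, 85)

(40, 17) + (47, 2). λ = (2 - 17)/(47 - 40) ≡ 74/7 mod 89. 7⁻¹ ≡ 51 (mod 89), so λ ≡ 36.
  x = λ² - 40 - 47 = 1296 - 87 ≡ 52; y = λ·(40 - 52) - 17 ≡ 85. → (52, 85)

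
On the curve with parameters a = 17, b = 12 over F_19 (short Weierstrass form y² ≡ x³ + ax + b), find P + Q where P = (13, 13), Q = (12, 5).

(1, 7)

(13, 13) + (12, 5). λ = (5 - 13)/(12 - 13) ≡ 11/18 mod 19. 18⁻¹ ≡ 18 (mod 19), so λ ≡ 8.
  x = λ² - 13 - 12 = 64 - 25 ≡ 1; y = λ·(13 - 1) - 13 ≡ 7. → (1, 7)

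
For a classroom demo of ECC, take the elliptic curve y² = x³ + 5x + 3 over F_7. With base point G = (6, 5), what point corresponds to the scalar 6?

Repeated addition: build up to 6G.
2G: tangent at (6, 5): λ = (3·6² + 5)/(2·5) ≡ 1/3. 3⁻¹ ≡ 5 (mod 7), so λ ≡ 1·5 ≡ 5.
  x = λ² - 6 - 6 = 25 - 12 ≡ 6; y = λ·(6 - 6) - 5 ≡ 2. → (6, 2)
3G: (6, 2) + (6, 5): same x and y₁ ≡ -y₂, so the sum is O.
4G: O + (6, 5) = (6, 5) (identity).
5G: tangent at (6, 5): λ = (3·6² + 5)/(2·5) ≡ 1/3. 3⁻¹ ≡ 5 (mod 7), so λ ≡ 1·5 ≡ 5.
  x = λ² - 6 - 6 = 25 - 12 ≡ 6; y = λ·(6 - 6) - 5 ≡ 2. → (6, 2)
6G: (6, 2) + (6, 5): same x and y₁ ≡ -y₂, so the sum is O.

O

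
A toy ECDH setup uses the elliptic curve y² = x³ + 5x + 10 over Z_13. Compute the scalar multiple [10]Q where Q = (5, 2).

Repeated addition: build up to 10Q.
2Q: tangent at (5, 2): λ = (3·5² + 5)/(2·2) ≡ 2/4. 4⁻¹ ≡ 10 (mod 13) since 4·10 = 40 ≡ 1, so λ ≡ 2·10 ≡ 7.
  x = λ² - 5 - 5 = 49 - 10 ≡ 0; y = λ·(5 - 0) - 2 ≡ 7. → (0, 7)
3Q: (0, 7) + (5, 2). λ = (2 - 7)/(5 - 0) ≡ 8/5 mod 13. 5⁻¹ ≡ 8 (mod 13), so λ ≡ 12.
  x = λ² - 0 - 5 = 144 - 5 ≡ 9; y = λ·(0 - 9) - 7 ≡ 2. → (9, 2)
4Q: (9, 2) + (5, 2). λ = (2 - 2)/(5 - 9) ≡ 0/9 mod 13. 9⁻¹ ≡ 3 (mod 13), so λ ≡ 0.
  x = λ² - 9 - 5 = 0 - 14 ≡ 12; y = λ·(9 - 12) - 2 ≡ 11. → (12, 11)
5Q: (12, 11) + (5, 2). λ = (2 - 11)/(5 - 12) ≡ 4/6 mod 13. 6⁻¹ ≡ 11 (mod 13) since 6·11 = 66 ≡ 1, so λ ≡ 5.
  x = λ² - 12 - 5 = 25 - 17 ≡ 8; y = λ·(12 - 8) - 11 ≡ 9. → (8, 9)
6Q: (8, 9) + (5, 2). λ = (2 - 9)/(5 - 8) ≡ 6/10 mod 13. 10⁻¹ ≡ 4 (mod 13), so λ ≡ 11.
  x = λ² - 8 - 5 = 121 - 13 ≡ 4; y = λ·(8 - 4) - 9 ≡ 9. → (4, 9)
7Q: (4, 9) + (5, 2). λ = (2 - 9)/(5 - 4) ≡ 6/1 mod 13. 1⁻¹ ≡ 1 (mod 13), so λ ≡ 6.
  x = λ² - 4 - 5 = 36 - 9 ≡ 1; y = λ·(4 - 1) - 9 ≡ 9. → (1, 9)
8Q: (1, 9) + (5, 2). λ = (2 - 9)/(5 - 1) ≡ 6/4 mod 13. 4⁻¹ ≡ 10 (mod 13), so λ ≡ 8.
  x = λ² - 1 - 5 = 64 - 6 ≡ 6; y = λ·(1 - 6) - 9 ≡ 3. → (6, 3)
9Q: (6, 3) + (5, 2). λ = (2 - 3)/(5 - 6) ≡ 12/12 mod 13. 12⁻¹ ≡ 12 (mod 13), so λ ≡ 1.
  x = λ² - 6 - 5 = 1 - 11 ≡ 3; y = λ·(6 - 3) - 3 ≡ 0. → (3, 0)
10Q: (3, 0) + (5, 2). λ = (2 - 0)/(5 - 3) ≡ 2/2 mod 13. 2⁻¹ ≡ 7 (mod 13) since 2·7 = 14 ≡ 1, so λ ≡ 1.
  x = λ² - 3 - 5 = 1 - 8 ≡ 6; y = λ·(3 - 6) - 0 ≡ 10. → (6, 10)

(6, 10)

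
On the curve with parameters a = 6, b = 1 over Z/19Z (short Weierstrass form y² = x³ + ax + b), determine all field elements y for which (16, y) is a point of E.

x³ + 6x + 1 = 4193 ≡ 13 (mod 19).
13 is a non-residue mod 19; no y exists.

none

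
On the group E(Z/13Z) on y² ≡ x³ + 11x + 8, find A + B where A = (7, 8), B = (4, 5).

(7, 8) + (4, 5). λ = (5 - 8)/(4 - 7) ≡ 10/10 mod 13. 10⁻¹ ≡ 4 (mod 13), so λ ≡ 1.
  x = λ² - 7 - 4 = 1 - 11 ≡ 3; y = λ·(7 - 3) - 8 ≡ 9. → (3, 9)

(3, 9)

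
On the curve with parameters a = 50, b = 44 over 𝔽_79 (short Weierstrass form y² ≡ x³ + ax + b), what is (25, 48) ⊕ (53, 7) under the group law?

(25, 48) + (53, 7). λ = (7 - 48)/(53 - 25) ≡ 38/28 mod 79. 28⁻¹ ≡ 48 (mod 79) since 28·48 = 1344 ≡ 1, so λ ≡ 7.
  x = λ² - 25 - 53 = 49 - 78 ≡ 50; y = λ·(25 - 50) - 48 ≡ 14. → (50, 14)

(50, 14)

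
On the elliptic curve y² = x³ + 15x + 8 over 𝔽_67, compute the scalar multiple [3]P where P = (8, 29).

Repeated addition: build up to 3P.
2P: tangent at (8, 29): λ = (3·8² + 15)/(2·29) ≡ 6/58. 58⁻¹ ≡ 52 (mod 67), so λ ≡ 6·52 ≡ 44.
  x = λ² - 8 - 8 = 1936 - 16 ≡ 44; y = λ·(8 - 44) - 29 ≡ 62. → (44, 62)
3P: (44, 62) + (8, 29). λ = (29 - 62)/(8 - 44) ≡ 34/31 mod 67. 31⁻¹ ≡ 13 (mod 67), so λ ≡ 40.
  x = λ² - 44 - 8 = 1600 - 52 ≡ 7; y = λ·(44 - 7) - 62 ≡ 11. → (7, 11)

(7, 11)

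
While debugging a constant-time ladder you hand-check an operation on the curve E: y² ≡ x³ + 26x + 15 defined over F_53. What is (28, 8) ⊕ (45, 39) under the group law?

(28, 8) + (45, 39). λ = (39 - 8)/(45 - 28) ≡ 31/17 mod 53. 17⁻¹ ≡ 25 (mod 53) since 17·25 = 425 ≡ 1, so λ ≡ 33.
  x = λ² - 28 - 45 = 1089 - 73 ≡ 9; y = λ·(28 - 9) - 8 ≡ 36. → (9, 36)

(9, 36)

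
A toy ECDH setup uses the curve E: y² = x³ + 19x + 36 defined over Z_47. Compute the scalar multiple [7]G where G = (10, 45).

(37, 16)

Repeated addition: build up to 7G.
2G: tangent at (10, 45): λ = (3·10² + 19)/(2·45) ≡ 37/43. 43⁻¹ ≡ 35 (mod 47), so λ ≡ 37·35 ≡ 26.
  x = λ² - 10 - 10 = 676 - 20 ≡ 45; y = λ·(10 - 45) - 45 ≡ 32. → (45, 32)
3G: (45, 32) + (10, 45). λ = (45 - 32)/(10 - 45) ≡ 13/12 mod 47. 12⁻¹ ≡ 4 (mod 47), so λ ≡ 5.
  x = λ² - 45 - 10 = 25 - 55 ≡ 17; y = λ·(45 - 17) - 32 ≡ 14. → (17, 14)
4G: (17, 14) + (10, 45). λ = (45 - 14)/(10 - 17) ≡ 31/40 mod 47. 40⁻¹ ≡ 20 (mod 47), so λ ≡ 9.
  x = λ² - 17 - 10 = 81 - 27 ≡ 7; y = λ·(17 - 7) - 14 ≡ 29. → (7, 29)
5G: (7, 29) + (10, 45). λ = (45 - 29)/(10 - 7) ≡ 16/3 mod 47. 3⁻¹ ≡ 16 (mod 47), so λ ≡ 21.
  x = λ² - 7 - 10 = 441 - 17 ≡ 1; y = λ·(7 - 1) - 29 ≡ 3. → (1, 3)
6G: (1, 3) + (10, 45). λ = (45 - 3)/(10 - 1) ≡ 42/9 mod 47. 9⁻¹ ≡ 21 (mod 47), so λ ≡ 36.
  x = λ² - 1 - 10 = 1296 - 11 ≡ 16; y = λ·(1 - 16) - 3 ≡ 21. → (16, 21)
7G: (16, 21) + (10, 45). λ = (45 - 21)/(10 - 16) ≡ 24/41 mod 47. 41⁻¹ ≡ 39 (mod 47), so λ ≡ 43.
  x = λ² - 16 - 10 = 1849 - 26 ≡ 37; y = λ·(16 - 37) - 21 ≡ 16. → (37, 16)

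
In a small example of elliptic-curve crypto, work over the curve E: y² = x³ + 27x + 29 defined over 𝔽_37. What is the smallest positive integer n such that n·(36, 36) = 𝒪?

2P: tangent at (36, 36): λ = (3·36² + 27)/(2·36) ≡ 30/35. 35⁻¹ ≡ 18 (mod 37), so λ ≡ 30·18 ≡ 22.
  x = λ² - 36 - 36 = 484 - 72 ≡ 5; y = λ·(36 - 5) - 36 ≡ 17. → (5, 17)
3P: (5, 17) + (36, 36). λ = (36 - 17)/(36 - 5) ≡ 19/31 mod 37. 31⁻¹ ≡ 6 (mod 37), so λ ≡ 3.
  x = λ² - 5 - 36 = 9 - 41 ≡ 5; y = λ·(5 - 5) - 17 ≡ 20. → (5, 20)
4P: (5, 20) + (36, 36). λ = (36 - 20)/(36 - 5) ≡ 16/31 mod 37. 31⁻¹ ≡ 6 (mod 37) since 31·6 = 186 ≡ 1, so λ ≡ 22.
  x = λ² - 5 - 36 = 484 - 41 ≡ 36; y = λ·(5 - 36) - 20 ≡ 1. → (36, 1)
5P: (36, 1) + (36, 36): same x and y₁ ≡ -y₂, so the sum is 𝒪.
5P = 𝒪, so the order is 5.

5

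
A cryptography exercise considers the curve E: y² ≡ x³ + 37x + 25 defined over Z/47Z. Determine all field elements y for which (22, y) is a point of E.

none

x³ + 37x + 25 = 11487 ≡ 19 (mod 47).
19 is a non-residue mod 47; no y exists.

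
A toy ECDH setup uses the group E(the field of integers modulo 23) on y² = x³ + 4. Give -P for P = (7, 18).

-(7, 18) = (7, -18 mod 23) = (7, 5).

(7, 5)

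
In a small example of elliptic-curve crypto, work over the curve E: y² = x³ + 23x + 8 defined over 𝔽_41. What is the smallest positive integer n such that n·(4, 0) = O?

2P: (4, 0) + (4, 0): same x and y₁ ≡ -y₂, so the sum is O.
2P = O, so the order is 2.

2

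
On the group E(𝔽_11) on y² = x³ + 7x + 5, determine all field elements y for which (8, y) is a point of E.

x³ + 7x + 5 = 573 ≡ 1 (mod 11).
Square roots of 1 mod 11: 1 and 10 (since 1² = 1 ≡ 1).

1, 10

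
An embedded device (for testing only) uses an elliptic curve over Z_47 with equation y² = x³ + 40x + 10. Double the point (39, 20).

(44, 45)

tangent at (39, 20): λ = (3·39² + 40)/(2·20) ≡ 44/40. 40⁻¹ ≡ 20 (mod 47) since 40·20 = 800 ≡ 1, so λ ≡ 44·20 ≡ 34.
  x = λ² - 39 - 39 = 1156 - 78 ≡ 44; y = λ·(39 - 44) - 20 ≡ 45. → (44, 45)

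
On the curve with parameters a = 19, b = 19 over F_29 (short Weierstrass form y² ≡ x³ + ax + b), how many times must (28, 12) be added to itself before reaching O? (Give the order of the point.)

2P: tangent at (28, 12): λ = (3·28² + 19)/(2·12) ≡ 22/24. 24⁻¹ ≡ 23 (mod 29), so λ ≡ 22·23 ≡ 13.
  x = λ² - 28 - 28 = 169 - 56 ≡ 26; y = λ·(28 - 26) - 12 ≡ 14. → (26, 14)
3P: (26, 14) + (28, 12). λ = (12 - 14)/(28 - 26) ≡ 27/2 mod 29. 2⁻¹ ≡ 15 (mod 29) since 2·15 = 30 ≡ 1, so λ ≡ 28.
  x = λ² - 26 - 28 = 784 - 54 ≡ 5; y = λ·(26 - 5) - 14 ≡ 23. → (5, 23)
4P: (5, 23) + (28, 12). λ = (12 - 23)/(28 - 5) ≡ 18/23 mod 29. 23⁻¹ ≡ 24 (mod 29), so λ ≡ 26.
  x = λ² - 5 - 28 = 676 - 33 ≡ 5; y = λ·(5 - 5) - 23 ≡ 6. → (5, 6)
5P: (5, 6) + (28, 12). λ = (12 - 6)/(28 - 5) ≡ 6/23 mod 29. 23⁻¹ ≡ 24 (mod 29), so λ ≡ 28.
  x = λ² - 5 - 28 = 784 - 33 ≡ 26; y = λ·(5 - 26) - 6 ≡ 15. → (26, 15)
6P: (26, 15) + (28, 12). λ = (12 - 15)/(28 - 26) ≡ 26/2 mod 29. 2⁻¹ ≡ 15 (mod 29) since 2·15 = 30 ≡ 1, so λ ≡ 13.
  x = λ² - 26 - 28 = 169 - 54 ≡ 28; y = λ·(26 - 28) - 15 ≡ 17. → (28, 17)
7P: (28, 17) + (28, 12): same x and y₁ ≡ -y₂, so the sum is O.
7P = O, so the order is 7.

7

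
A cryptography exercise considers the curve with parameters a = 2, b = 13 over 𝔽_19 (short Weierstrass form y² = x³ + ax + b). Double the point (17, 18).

(15, 6)

tangent at (17, 18): λ = (3·17² + 2)/(2·18) ≡ 14/17. 17⁻¹ ≡ 9 (mod 19) since 17·9 = 153 ≡ 1, so λ ≡ 14·9 ≡ 12.
  x = λ² - 17 - 17 = 144 - 34 ≡ 15; y = λ·(17 - 15) - 18 ≡ 6. → (15, 6)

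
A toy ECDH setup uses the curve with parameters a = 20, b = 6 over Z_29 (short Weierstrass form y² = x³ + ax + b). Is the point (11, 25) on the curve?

y² = 25² ≡ 16; x³ + 20x + 6 = 1557 ≡ 20 (mod 29). 16 ≠ 20.

no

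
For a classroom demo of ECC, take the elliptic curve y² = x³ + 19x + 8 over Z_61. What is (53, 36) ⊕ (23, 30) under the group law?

(7, 22)

(53, 36) + (23, 30). λ = (30 - 36)/(23 - 53) ≡ 55/31 mod 61. 31⁻¹ ≡ 2 (mod 61), so λ ≡ 49.
  x = λ² - 53 - 23 = 2401 - 76 ≡ 7; y = λ·(53 - 7) - 36 ≡ 22. → (7, 22)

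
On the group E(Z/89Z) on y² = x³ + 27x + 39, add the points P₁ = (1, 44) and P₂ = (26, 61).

(1, 44) + (26, 61). λ = (61 - 44)/(26 - 1) ≡ 17/25 mod 89. 25⁻¹ ≡ 57 (mod 89) since 25·57 = 1425 ≡ 1, so λ ≡ 79.
  x = λ² - 1 - 26 = 6241 - 27 ≡ 73; y = λ·(1 - 73) - 44 ≡ 53. → (73, 53)

(73, 53)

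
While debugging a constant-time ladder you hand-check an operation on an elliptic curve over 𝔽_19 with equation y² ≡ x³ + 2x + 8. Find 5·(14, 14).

(14, 5)

Write P = (14, 14).
Repeated addition: build up to 5P.
2P: tangent at (14, 14): λ = (3·14² + 2)/(2·14) ≡ 1/9. 9⁻¹ ≡ 17 (mod 19), so λ ≡ 1·17 ≡ 17.
  x = λ² - 14 - 14 = 289 - 28 ≡ 14; y = λ·(14 - 14) - 14 ≡ 5. → (14, 5)
3P: (14, 5) + (14, 14): same x and y₁ ≡ -y₂, so the sum is ∞.
4P: ∞ + (14, 14) = (14, 14) (identity).
5P: tangent at (14, 14): λ = (3·14² + 2)/(2·14) ≡ 1/9. 9⁻¹ ≡ 17 (mod 19) since 9·17 = 153 ≡ 1, so λ ≡ 1·17 ≡ 17.
  x = λ² - 14 - 14 = 289 - 28 ≡ 14; y = λ·(14 - 14) - 14 ≡ 5. → (14, 5)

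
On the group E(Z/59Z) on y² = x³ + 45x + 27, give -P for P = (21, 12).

-(21, 12) = (21, -12 mod 59) = (21, 47).

(21, 47)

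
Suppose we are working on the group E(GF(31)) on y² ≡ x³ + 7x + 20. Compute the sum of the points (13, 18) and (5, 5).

(20, 21)

(13, 18) + (5, 5). λ = (5 - 18)/(5 - 13) ≡ 18/23 mod 31. 23⁻¹ ≡ 27 (mod 31) since 23·27 = 621 ≡ 1, so λ ≡ 21.
  x = λ² - 13 - 5 = 441 - 18 ≡ 20; y = λ·(13 - 20) - 18 ≡ 21. → (20, 21)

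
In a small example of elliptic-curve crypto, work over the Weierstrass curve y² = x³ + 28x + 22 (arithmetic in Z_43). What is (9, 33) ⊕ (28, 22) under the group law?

(3, 2)

(9, 33) + (28, 22). λ = (22 - 33)/(28 - 9) ≡ 32/19 mod 43. 19⁻¹ ≡ 34 (mod 43) since 19·34 = 646 ≡ 1, so λ ≡ 13.
  x = λ² - 9 - 28 = 169 - 37 ≡ 3; y = λ·(9 - 3) - 33 ≡ 2. → (3, 2)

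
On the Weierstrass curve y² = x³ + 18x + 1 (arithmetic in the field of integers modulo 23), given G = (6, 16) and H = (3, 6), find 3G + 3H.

First 3G:
Repeated addition: build up to 3G.
2G: tangent at (6, 16): λ = (3·6² + 18)/(2·16) ≡ 11/9. 9⁻¹ ≡ 18 (mod 23), so λ ≡ 11·18 ≡ 14.
  x = λ² - 6 - 6 = 196 - 12 ≡ 0; y = λ·(6 - 0) - 16 ≡ 22. → (0, 22)
3G: (0, 22) + (6, 16). λ = (16 - 22)/(6 - 0) ≡ 17/6 mod 23. 6⁻¹ ≡ 4 (mod 23), so λ ≡ 22.
  x = λ² - 0 - 6 = 484 - 6 ≡ 18; y = λ·(0 - 18) - 22 ≡ 19. → (18, 19)
3G = (18, 19).
Next 3H:
Repeated addition: build up to 3H.
2H: tangent at (3, 6): λ = (3·3² + 18)/(2·6) ≡ 22/12. 12⁻¹ ≡ 2 (mod 23) since 12·2 = 24 ≡ 1, so λ ≡ 22·2 ≡ 21.
  x = λ² - 3 - 3 = 441 - 6 ≡ 21; y = λ·(3 - 21) - 6 ≡ 7. → (21, 7)
3H: (21, 7) + (3, 6). λ = (6 - 7)/(3 - 21) ≡ 22/5 mod 23. 5⁻¹ ≡ 14 (mod 23), so λ ≡ 9.
  x = λ² - 21 - 3 = 81 - 24 ≡ 11; y = λ·(21 - 11) - 7 ≡ 14. → (11, 14)
3H = (11, 14).
Finally 3G + 3H:
(18, 19) + (11, 14). λ = (14 - 19)/(11 - 18) ≡ 18/16 mod 23. 16⁻¹ ≡ 13 (mod 23) since 16·13 = 208 ≡ 1, so λ ≡ 4.
  x = λ² - 18 - 11 = 16 - 29 ≡ 10; y = λ·(18 - 10) - 19 ≡ 13. → (10, 13)

(10, 13)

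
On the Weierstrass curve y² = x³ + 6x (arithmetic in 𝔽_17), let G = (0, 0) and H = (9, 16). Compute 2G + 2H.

(8, 4)

First 2G:
Repeated addition: build up to 2G.
2G: (0, 0) + (0, 0): same x and y₁ ≡ -y₂, so the sum is 𝒪.
2G = 𝒪.
Next 2H:
Repeated addition: build up to 2H.
2H: tangent at (9, 16): λ = (3·9² + 6)/(2·16) ≡ 11/15. 15⁻¹ ≡ 8 (mod 17), so λ ≡ 11·8 ≡ 3.
  x = λ² - 9 - 9 = 9 - 18 ≡ 8; y = λ·(9 - 8) - 16 ≡ 4. → (8, 4)
2H = (8, 4).
Finally 2G + 2H:
𝒪 + (8, 4) = (8, 4) (identity).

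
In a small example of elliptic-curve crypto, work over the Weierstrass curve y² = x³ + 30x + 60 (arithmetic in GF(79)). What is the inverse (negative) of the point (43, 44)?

(43, 35)

-(43, 44) = (43, -44 mod 79) = (43, 35).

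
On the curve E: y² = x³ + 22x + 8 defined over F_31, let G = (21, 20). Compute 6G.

(29, 24)

Double-and-add on 6 = (110)₂. Start with G = (21, 20) for the leading 1-bit.
double: tangent at (21, 20): λ = (3·21² + 22)/(2·20) ≡ 12/9. 9⁻¹ ≡ 7 (mod 31), so λ ≡ 12·7 ≡ 22.
  x = λ² - 21 - 21 = 484 - 42 ≡ 8; y = λ·(21 - 8) - 20 ≡ 18. → (8, 18)
add G: (8, 18) + (21, 20). λ = (20 - 18)/(21 - 8) ≡ 2/13 mod 31. 13⁻¹ ≡ 12 (mod 31), so λ ≡ 24.
  x = λ² - 8 - 21 = 576 - 29 ≡ 20; y = λ·(8 - 20) - 18 ≡ 4. → (20, 4)
double: tangent at (20, 4): λ = (3·20² + 22)/(2·4) ≡ 13/8. 8⁻¹ ≡ 4 (mod 31) since 8·4 = 32 ≡ 1, so λ ≡ 13·4 ≡ 21.
  x = λ² - 20 - 20 = 441 - 40 ≡ 29; y = λ·(20 - 29) - 4 ≡ 24. → (29, 24)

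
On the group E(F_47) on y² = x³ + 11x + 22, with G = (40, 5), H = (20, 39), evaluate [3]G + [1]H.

First 3G:
Repeated addition: build up to 3G.
2G: tangent at (40, 5): λ = (3·40² + 11)/(2·5) ≡ 17/10. 10⁻¹ ≡ 33 (mod 47), so λ ≡ 17·33 ≡ 44.
  x = λ² - 40 - 40 = 1936 - 80 ≡ 23; y = λ·(40 - 23) - 5 ≡ 38. → (23, 38)
3G: (23, 38) + (40, 5). λ = (5 - 38)/(40 - 23) ≡ 14/17 mod 47. 17⁻¹ ≡ 36 (mod 47), so λ ≡ 34.
  x = λ² - 23 - 40 = 1156 - 63 ≡ 12; y = λ·(23 - 12) - 38 ≡ 7. → (12, 7)
3G = (12, 7).
Finally 3G + H:
(12, 7) + (20, 39). λ = (39 - 7)/(20 - 12) ≡ 32/8 mod 47. 8⁻¹ ≡ 6 (mod 47), so λ ≡ 4.
  x = λ² - 12 - 20 = 16 - 32 ≡ 31; y = λ·(12 - 31) - 7 ≡ 11. → (31, 11)

(31, 11)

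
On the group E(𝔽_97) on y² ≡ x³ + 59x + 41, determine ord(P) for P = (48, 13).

4

2P: tangent at (48, 13): λ = (3·48² + 59)/(2·13) ≡ 84/26. 26⁻¹ ≡ 56 (mod 97) since 26·56 = 1456 ≡ 1, so λ ≡ 84·56 ≡ 48.
  x = λ² - 48 - 48 = 2304 - 96 ≡ 74; y = λ·(48 - 74) - 13 ≡ 0. → (74, 0)
3P: (74, 0) + (48, 13). λ = (13 - 0)/(48 - 74) ≡ 13/71 mod 97. 71⁻¹ ≡ 41 (mod 97) since 71·41 = 2911 ≡ 1, so λ ≡ 48.
  x = λ² - 74 - 48 = 2304 - 122 ≡ 48; y = λ·(74 - 48) - 0 ≡ 84. → (48, 84)
4P: (48, 84) + (48, 13): same x and y₁ ≡ -y₂, so the sum is the point at infinity.
4P = the point at infinity, so the order is 4.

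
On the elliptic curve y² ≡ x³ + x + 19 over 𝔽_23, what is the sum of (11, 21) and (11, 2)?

O

The two points share x = 11 and their y-coordinates satisfy 21 + 2 ≡ 0 (mod 23), so they are inverses. Their sum is O.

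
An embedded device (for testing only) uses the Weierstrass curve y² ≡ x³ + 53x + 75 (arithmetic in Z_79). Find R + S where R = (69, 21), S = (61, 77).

(77, 35)

(69, 21) + (61, 77). λ = (77 - 21)/(61 - 69) ≡ 56/71 mod 79. 71⁻¹ ≡ 69 (mod 79), so λ ≡ 72.
  x = λ² - 69 - 61 = 5184 - 130 ≡ 77; y = λ·(69 - 77) - 21 ≡ 35. → (77, 35)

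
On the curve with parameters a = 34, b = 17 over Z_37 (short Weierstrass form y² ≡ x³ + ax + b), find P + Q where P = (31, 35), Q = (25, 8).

(29, 11)

(31, 35) + (25, 8). λ = (8 - 35)/(25 - 31) ≡ 10/31 mod 37. 31⁻¹ ≡ 6 (mod 37) since 31·6 = 186 ≡ 1, so λ ≡ 23.
  x = λ² - 31 - 25 = 529 - 56 ≡ 29; y = λ·(31 - 29) - 35 ≡ 11. → (29, 11)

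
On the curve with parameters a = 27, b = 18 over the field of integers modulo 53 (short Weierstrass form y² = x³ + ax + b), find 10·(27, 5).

(6, 48)

Write Q = (27, 5).
Double-and-add on 10 = (1010)₂. Start with Q = (27, 5) for the leading 1-bit.
double: tangent at (27, 5): λ = (3·27² + 27)/(2·5) ≡ 41/10. 10⁻¹ ≡ 16 (mod 53) since 10·16 = 160 ≡ 1, so λ ≡ 41·16 ≡ 20.
  x = λ² - 27 - 27 = 400 - 54 ≡ 28; y = λ·(27 - 28) - 5 ≡ 28. → (28, 28)
double: tangent at (28, 28): λ = (3·28² + 27)/(2·28) ≡ 47/3. 3⁻¹ ≡ 18 (mod 53) since 3·18 = 54 ≡ 1, so λ ≡ 47·18 ≡ 51.
  x = λ² - 28 - 28 = 2601 - 56 ≡ 1; y = λ·(28 - 1) - 28 ≡ 24. → (1, 24)
add Q: (1, 24) + (27, 5). λ = (5 - 24)/(27 - 1) ≡ 34/26 mod 53. 26⁻¹ ≡ 51 (mod 53), so λ ≡ 38.
  x = λ² - 1 - 27 = 1444 - 28 ≡ 38; y = λ·(1 - 38) - 24 ≡ 1. → (38, 1)
double: tangent at (38, 1): λ = (3·38² + 27)/(2·1) ≡ 13/2. 2⁻¹ ≡ 27 (mod 53), so λ ≡ 13·27 ≡ 33.
  x = λ² - 38 - 38 = 1089 - 76 ≡ 6; y = λ·(38 - 6) - 1 ≡ 48. → (6, 48)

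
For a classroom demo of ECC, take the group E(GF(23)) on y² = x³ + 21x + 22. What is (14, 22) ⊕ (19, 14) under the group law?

(22, 0)

(14, 22) + (19, 14). λ = (14 - 22)/(19 - 14) ≡ 15/5 mod 23. 5⁻¹ ≡ 14 (mod 23), so λ ≡ 3.
  x = λ² - 14 - 19 = 9 - 33 ≡ 22; y = λ·(14 - 22) - 22 ≡ 0. → (22, 0)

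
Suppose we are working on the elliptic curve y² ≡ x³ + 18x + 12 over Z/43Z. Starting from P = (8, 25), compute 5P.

Double-and-add on 5 = (101)₂. Start with P = (8, 25) for the leading 1-bit.
double: tangent at (8, 25): λ = (3·8² + 18)/(2·25) ≡ 38/7. 7⁻¹ ≡ 37 (mod 43), so λ ≡ 38·37 ≡ 30.
  x = λ² - 8 - 8 = 900 - 16 ≡ 24; y = λ·(8 - 24) - 25 ≡ 11. → (24, 11)
double: tangent at (24, 11): λ = (3·24² + 18)/(2·11) ≡ 26/22. 22⁻¹ ≡ 2 (mod 43) since 22·2 = 44 ≡ 1, so λ ≡ 26·2 ≡ 9.
  x = λ² - 24 - 24 = 81 - 48 ≡ 33; y = λ·(24 - 33) - 11 ≡ 37. → (33, 37)
add P: (33, 37) + (8, 25). λ = (25 - 37)/(8 - 33) ≡ 31/18 mod 43. 18⁻¹ ≡ 12 (mod 43), so λ ≡ 28.
  x = λ² - 33 - 8 = 784 - 41 ≡ 12; y = λ·(33 - 12) - 37 ≡ 35. → (12, 35)

(12, 35)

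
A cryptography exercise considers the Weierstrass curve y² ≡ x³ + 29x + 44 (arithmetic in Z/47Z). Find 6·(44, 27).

(23, 0)

Write Q = (44, 27).
Double-and-add on 6 = (110)₂. Start with Q = (44, 27) for the leading 1-bit.
double: tangent at (44, 27): λ = (3·44² + 29)/(2·27) ≡ 9/7. 7⁻¹ ≡ 27 (mod 47), so λ ≡ 9·27 ≡ 8.
  x = λ² - 44 - 44 = 64 - 88 ≡ 23; y = λ·(44 - 23) - 27 ≡ 0. → (23, 0)
add Q: (23, 0) + (44, 27). λ = (27 - 0)/(44 - 23) ≡ 27/21 mod 47. 21⁻¹ ≡ 9 (mod 47), so λ ≡ 8.
  x = λ² - 23 - 44 = 64 - 67 ≡ 44; y = λ·(23 - 44) - 0 ≡ 20. → (44, 20)
double: tangent at (44, 20): λ = (3·44² + 29)/(2·20) ≡ 9/40. 40⁻¹ ≡ 20 (mod 47), so λ ≡ 9·20 ≡ 39.
  x = λ² - 44 - 44 = 1521 - 88 ≡ 23; y = λ·(44 - 23) - 20 ≡ 0. → (23, 0)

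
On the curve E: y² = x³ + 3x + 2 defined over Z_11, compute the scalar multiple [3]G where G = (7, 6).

(6, 7)

Repeated addition: build up to 3G.
2G: tangent at (7, 6): λ = (3·7² + 3)/(2·6) ≡ 7/1. 1⁻¹ ≡ 1 (mod 11), so λ ≡ 7·1 ≡ 7.
  x = λ² - 7 - 7 = 49 - 14 ≡ 2; y = λ·(7 - 2) - 6 ≡ 7. → (2, 7)
3G: (2, 7) + (7, 6). λ = (6 - 7)/(7 - 2) ≡ 10/5 mod 11. 5⁻¹ ≡ 9 (mod 11) since 5·9 = 45 ≡ 1, so λ ≡ 2.
  x = λ² - 2 - 7 = 4 - 9 ≡ 6; y = λ·(2 - 6) - 7 ≡ 7. → (6, 7)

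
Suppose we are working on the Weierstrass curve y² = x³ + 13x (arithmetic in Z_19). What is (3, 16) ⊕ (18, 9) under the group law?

(7, 15)

(3, 16) + (18, 9). λ = (9 - 16)/(18 - 3) ≡ 12/15 mod 19. 15⁻¹ ≡ 14 (mod 19) since 15·14 = 210 ≡ 1, so λ ≡ 16.
  x = λ² - 3 - 18 = 256 - 21 ≡ 7; y = λ·(3 - 7) - 16 ≡ 15. → (7, 15)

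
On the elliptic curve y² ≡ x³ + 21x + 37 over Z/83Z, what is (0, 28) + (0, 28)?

(17, 59)

tangent at (0, 28): λ = (3·0² + 21)/(2·28) ≡ 21/56. 56⁻¹ ≡ 43 (mod 83), so λ ≡ 21·43 ≡ 73.
  x = λ² - 0 - 0 = 5329 - 0 ≡ 17; y = λ·(0 - 17) - 28 ≡ 59. → (17, 59)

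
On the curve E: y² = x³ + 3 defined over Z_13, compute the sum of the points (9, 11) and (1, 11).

(3, 2)

(9, 11) + (1, 11). λ = (11 - 11)/(1 - 9) ≡ 0/5 mod 13. 5⁻¹ ≡ 8 (mod 13), so λ ≡ 0.
  x = λ² - 9 - 1 = 0 - 10 ≡ 3; y = λ·(9 - 3) - 11 ≡ 2. → (3, 2)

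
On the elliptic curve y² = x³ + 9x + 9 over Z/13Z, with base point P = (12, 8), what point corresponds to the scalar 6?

(12, 5)

Double-and-add on 6 = (110)₂. Start with P = (12, 8) for the leading 1-bit.
double: tangent at (12, 8): λ = (3·12² + 9)/(2·8) ≡ 12/3. 3⁻¹ ≡ 9 (mod 13) since 3·9 = 27 ≡ 1, so λ ≡ 12·9 ≡ 4.
  x = λ² - 12 - 12 = 16 - 24 ≡ 5; y = λ·(12 - 5) - 8 ≡ 7. → (5, 7)
add P: (5, 7) + (12, 8). λ = (8 - 7)/(12 - 5) ≡ 1/7 mod 13. 7⁻¹ ≡ 2 (mod 13), so λ ≡ 2.
  x = λ² - 5 - 12 = 4 - 17 ≡ 0; y = λ·(5 - 0) - 7 ≡ 3. → (0, 3)
double: tangent at (0, 3): λ = (3·0² + 9)/(2·3) ≡ 9/6. 6⁻¹ ≡ 11 (mod 13), so λ ≡ 9·11 ≡ 8.
  x = λ² - 0 - 0 = 64 - 0 ≡ 12; y = λ·(0 - 12) - 3 ≡ 5. → (12, 5)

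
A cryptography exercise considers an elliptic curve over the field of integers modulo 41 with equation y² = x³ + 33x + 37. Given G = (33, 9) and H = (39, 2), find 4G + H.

(39, 39)

First 4G:
Repeated addition: build up to 4G.
2G: tangent at (33, 9): λ = (3·33² + 33)/(2·9) ≡ 20/18. 18⁻¹ ≡ 16 (mod 41) since 18·16 = 288 ≡ 1, so λ ≡ 20·16 ≡ 33.
  x = λ² - 33 - 33 = 1089 - 66 ≡ 39; y = λ·(33 - 39) - 9 ≡ 39. → (39, 39)
3G: (39, 39) + (33, 9). λ = (9 - 39)/(33 - 39) ≡ 11/35 mod 41. 35⁻¹ ≡ 34 (mod 41), so λ ≡ 5.
  x = λ² - 39 - 33 = 25 - 72 ≡ 35; y = λ·(39 - 35) - 39 ≡ 22. → (35, 22)
4G: (35, 22) + (33, 9). λ = (9 - 22)/(33 - 35) ≡ 28/39 mod 41. 39⁻¹ ≡ 20 (mod 41) since 39·20 = 780 ≡ 1, so λ ≡ 27.
  x = λ² - 35 - 33 = 729 - 68 ≡ 5; y = λ·(35 - 5) - 22 ≡ 9. → (5, 9)
4G = (5, 9).
Finally 4G + H:
(5, 9) + (39, 2). λ = (2 - 9)/(39 - 5) ≡ 34/34 mod 41. 34⁻¹ ≡ 35 (mod 41), so λ ≡ 1.
  x = λ² - 5 - 39 = 1 - 44 ≡ 39; y = λ·(5 - 39) - 9 ≡ 39. → (39, 39)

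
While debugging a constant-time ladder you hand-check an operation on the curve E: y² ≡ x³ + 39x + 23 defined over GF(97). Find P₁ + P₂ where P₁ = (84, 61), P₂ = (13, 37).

(2, 20)

(84, 61) + (13, 37). λ = (37 - 61)/(13 - 84) ≡ 73/26 mod 97. 26⁻¹ ≡ 56 (mod 97), so λ ≡ 14.
  x = λ² - 84 - 13 = 196 - 97 ≡ 2; y = λ·(84 - 2) - 61 ≡ 20. → (2, 20)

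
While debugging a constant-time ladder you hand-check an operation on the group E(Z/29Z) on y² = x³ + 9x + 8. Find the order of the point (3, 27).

9

2P: tangent at (3, 27): λ = (3·3² + 9)/(2·27) ≡ 7/25. 25⁻¹ ≡ 7 (mod 29), so λ ≡ 7·7 ≡ 20.
  x = λ² - 3 - 3 = 400 - 6 ≡ 17; y = λ·(3 - 17) - 27 ≡ 12. → (17, 12)
3P: (17, 12) + (3, 27). λ = (27 - 12)/(3 - 17) ≡ 15/15 mod 29. 15⁻¹ ≡ 2 (mod 29), so λ ≡ 1.
  x = λ² - 17 - 3 = 1 - 20 ≡ 10; y = λ·(17 - 10) - 12 ≡ 24. → (10, 24)
4P: (10, 24) + (3, 27). λ = (27 - 24)/(3 - 10) ≡ 3/22 mod 29. 22⁻¹ ≡ 4 (mod 29), so λ ≡ 12.
  x = λ² - 10 - 3 = 144 - 13 ≡ 15; y = λ·(10 - 15) - 24 ≡ 3. → (15, 3)
5P: (15, 3) + (3, 27). λ = (27 - 3)/(3 - 15) ≡ 24/17 mod 29. 17⁻¹ ≡ 12 (mod 29) since 17·12 = 204 ≡ 1, so λ ≡ 27.
  x = λ² - 15 - 3 = 729 - 18 ≡ 15; y = λ·(15 - 15) - 3 ≡ 26. → (15, 26)
6P: (15, 26) + (3, 27). λ = (27 - 26)/(3 - 15) ≡ 1/17 mod 29. 17⁻¹ ≡ 12 (mod 29), so λ ≡ 12.
  x = λ² - 15 - 3 = 144 - 18 ≡ 10; y = λ·(15 - 10) - 26 ≡ 5. → (10, 5)
7P: (10, 5) + (3, 27). λ = (27 - 5)/(3 - 10) ≡ 22/22 mod 29. 22⁻¹ ≡ 4 (mod 29) since 22·4 = 88 ≡ 1, so λ ≡ 1.
  x = λ² - 10 - 3 = 1 - 13 ≡ 17; y = λ·(10 - 17) - 5 ≡ 17. → (17, 17)
8P: (17, 17) + (3, 27). λ = (27 - 17)/(3 - 17) ≡ 10/15 mod 29. 15⁻¹ ≡ 2 (mod 29), so λ ≡ 20.
  x = λ² - 17 - 3 = 400 - 20 ≡ 3; y = λ·(17 - 3) - 17 ≡ 2. → (3, 2)
9P: (3, 2) + (3, 27): same x and y₁ ≡ -y₂, so the sum is ∞.
9P = ∞, so the order is 9.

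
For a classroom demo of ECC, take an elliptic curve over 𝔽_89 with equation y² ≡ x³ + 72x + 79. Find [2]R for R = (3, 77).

tangent at (3, 77): λ = (3·3² + 72)/(2·77) ≡ 10/65. 65⁻¹ ≡ 63 (mod 89), so λ ≡ 10·63 ≡ 7.
  x = λ² - 3 - 3 = 49 - 6 ≡ 43; y = λ·(3 - 43) - 77 ≡ 88. → (43, 88)

(43, 88)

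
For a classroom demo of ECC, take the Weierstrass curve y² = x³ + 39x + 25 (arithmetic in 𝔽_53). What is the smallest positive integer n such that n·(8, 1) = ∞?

2P: tangent at (8, 1): λ = (3·8² + 39)/(2·1) ≡ 19/2. 2⁻¹ ≡ 27 (mod 53), so λ ≡ 19·27 ≡ 36.
  x = λ² - 8 - 8 = 1296 - 16 ≡ 8; y = λ·(8 - 8) - 1 ≡ 52. → (8, 52)
3P: (8, 52) + (8, 1): same x and y₁ ≡ -y₂, so the sum is ∞.
3P = ∞, so the order is 3.

3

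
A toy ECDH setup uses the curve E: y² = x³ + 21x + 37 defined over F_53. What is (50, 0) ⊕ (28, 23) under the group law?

(50, 0) + (28, 23). λ = (23 - 0)/(28 - 50) ≡ 23/31 mod 53. 31⁻¹ ≡ 12 (mod 53) since 31·12 = 372 ≡ 1, so λ ≡ 11.
  x = λ² - 50 - 28 = 121 - 78 ≡ 43; y = λ·(50 - 43) - 0 ≡ 24. → (43, 24)

(43, 24)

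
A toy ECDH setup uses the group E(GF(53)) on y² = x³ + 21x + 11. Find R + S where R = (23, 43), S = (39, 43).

(23, 43) + (39, 43). λ = (43 - 43)/(39 - 23) ≡ 0/16 mod 53. 16⁻¹ ≡ 10 (mod 53) since 16·10 = 160 ≡ 1, so λ ≡ 0.
  x = λ² - 23 - 39 = 0 - 62 ≡ 44; y = λ·(23 - 44) - 43 ≡ 10. → (44, 10)

(44, 10)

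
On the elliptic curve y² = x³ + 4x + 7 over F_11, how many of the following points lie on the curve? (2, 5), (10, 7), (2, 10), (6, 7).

(2, 5): 5² ≡ 3, rhs ≡ 1 → off.
(10, 7): 7² ≡ 5, rhs ≡ 2 → off.
(2, 10): 10² ≡ 1, rhs ≡ 1 → on.
(6, 7): 7² ≡ 5, rhs ≡ 5 → on.

2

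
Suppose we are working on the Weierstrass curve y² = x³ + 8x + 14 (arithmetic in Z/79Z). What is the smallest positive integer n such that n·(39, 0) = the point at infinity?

2

2P: (39, 0) + (39, 0): same x and y₁ ≡ -y₂, so the sum is the point at infinity.
2P = the point at infinity, so the order is 2.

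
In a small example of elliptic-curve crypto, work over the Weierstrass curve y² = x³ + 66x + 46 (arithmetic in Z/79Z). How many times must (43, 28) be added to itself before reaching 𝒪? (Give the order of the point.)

9

2P: tangent at (43, 28): λ = (3·43² + 66)/(2·28) ≡ 4/56. 56⁻¹ ≡ 24 (mod 79), so λ ≡ 4·24 ≡ 17.
  x = λ² - 43 - 43 = 289 - 86 ≡ 45; y = λ·(43 - 45) - 28 ≡ 17. → (45, 17)
3P: (45, 17) + (43, 28). λ = (28 - 17)/(43 - 45) ≡ 11/77 mod 79. 77⁻¹ ≡ 39 (mod 79), so λ ≡ 34.
  x = λ² - 45 - 43 = 1156 - 88 ≡ 41; y = λ·(45 - 41) - 17 ≡ 40. → (41, 40)
4P: (41, 40) + (43, 28). λ = (28 - 40)/(43 - 41) ≡ 67/2 mod 79. 2⁻¹ ≡ 40 (mod 79), so λ ≡ 73.
  x = λ² - 41 - 43 = 5329 - 84 ≡ 31; y = λ·(41 - 31) - 40 ≡ 58. → (31, 58)
5P: (31, 58) + (43, 28). λ = (28 - 58)/(43 - 31) ≡ 49/12 mod 79. 12⁻¹ ≡ 33 (mod 79), so λ ≡ 37.
  x = λ² - 31 - 43 = 1369 - 74 ≡ 31; y = λ·(31 - 31) - 58 ≡ 21. → (31, 21)
6P: (31, 21) + (43, 28). λ = (28 - 21)/(43 - 31) ≡ 7/12 mod 79. 12⁻¹ ≡ 33 (mod 79) since 12·33 = 396 ≡ 1, so λ ≡ 73.
  x = λ² - 31 - 43 = 5329 - 74 ≡ 41; y = λ·(31 - 41) - 21 ≡ 39. → (41, 39)
7P: (41, 39) + (43, 28). λ = (28 - 39)/(43 - 41) ≡ 68/2 mod 79. 2⁻¹ ≡ 40 (mod 79) since 2·40 = 80 ≡ 1, so λ ≡ 34.
  x = λ² - 41 - 43 = 1156 - 84 ≡ 45; y = λ·(41 - 45) - 39 ≡ 62. → (45, 62)
8P: (45, 62) + (43, 28). λ = (28 - 62)/(43 - 45) ≡ 45/77 mod 79. 77⁻¹ ≡ 39 (mod 79), so λ ≡ 17.
  x = λ² - 45 - 43 = 289 - 88 ≡ 43; y = λ·(45 - 43) - 62 ≡ 51. → (43, 51)
9P: (43, 51) + (43, 28): same x and y₁ ≡ -y₂, so the sum is 𝒪.
9P = 𝒪, so the order is 9.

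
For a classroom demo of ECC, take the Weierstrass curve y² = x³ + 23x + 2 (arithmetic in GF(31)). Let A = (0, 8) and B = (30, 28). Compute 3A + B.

(27, 1)

First 3A:
Repeated addition: build up to 3A.
2A: tangent at (0, 8): λ = (3·0² + 23)/(2·8) ≡ 23/16. 16⁻¹ ≡ 2 (mod 31), so λ ≡ 23·2 ≡ 15.
  x = λ² - 0 - 0 = 225 - 0 ≡ 8; y = λ·(0 - 8) - 8 ≡ 27. → (8, 27)
3A: (8, 27) + (0, 8). λ = (8 - 27)/(0 - 8) ≡ 12/23 mod 31. 23⁻¹ ≡ 27 (mod 31), so λ ≡ 14.
  x = λ² - 8 - 0 = 196 - 8 ≡ 2; y = λ·(8 - 2) - 27 ≡ 26. → (2, 26)
3A = (2, 26).
Finally 3A + B:
(2, 26) + (30, 28). λ = (28 - 26)/(30 - 2) ≡ 2/28 mod 31. 28⁻¹ ≡ 10 (mod 31), so λ ≡ 20.
  x = λ² - 2 - 30 = 400 - 32 ≡ 27; y = λ·(2 - 27) - 26 ≡ 1. → (27, 1)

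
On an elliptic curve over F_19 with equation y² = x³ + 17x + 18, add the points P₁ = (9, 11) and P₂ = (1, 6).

(9, 11) + (1, 6). λ = (6 - 11)/(1 - 9) ≡ 14/11 mod 19. 11⁻¹ ≡ 7 (mod 19) since 11·7 = 77 ≡ 1, so λ ≡ 3.
  x = λ² - 9 - 1 = 9 - 10 ≡ 18; y = λ·(9 - 18) - 11 ≡ 0. → (18, 0)

(18, 0)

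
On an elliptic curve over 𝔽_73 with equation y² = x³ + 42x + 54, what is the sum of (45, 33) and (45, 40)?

The two points share x = 45 and their y-coordinates satisfy 33 + 40 ≡ 0 (mod 73), so they are inverses. Their sum is O.

O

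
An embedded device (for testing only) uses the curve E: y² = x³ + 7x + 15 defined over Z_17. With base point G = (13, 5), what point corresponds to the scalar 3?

(0, 10)

Repeated addition: build up to 3G.
2G: tangent at (13, 5): λ = (3·13² + 7)/(2·5) ≡ 4/10. 10⁻¹ ≡ 12 (mod 17) since 10·12 = 120 ≡ 1, so λ ≡ 4·12 ≡ 14.
  x = λ² - 13 - 13 = 196 - 26 ≡ 0; y = λ·(13 - 0) - 5 ≡ 7. → (0, 7)
3G: (0, 7) + (13, 5). λ = (5 - 7)/(13 - 0) ≡ 15/13 mod 17. 13⁻¹ ≡ 4 (mod 17), so λ ≡ 9.
  x = λ² - 0 - 13 = 81 - 13 ≡ 0; y = λ·(0 - 0) - 7 ≡ 10. → (0, 10)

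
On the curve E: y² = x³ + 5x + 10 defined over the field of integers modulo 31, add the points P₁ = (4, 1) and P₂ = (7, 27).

(4, 1) + (7, 27). λ = (27 - 1)/(7 - 4) ≡ 26/3 mod 31. 3⁻¹ ≡ 21 (mod 31) since 3·21 = 63 ≡ 1, so λ ≡ 19.
  x = λ² - 4 - 7 = 361 - 11 ≡ 9; y = λ·(4 - 9) - 1 ≡ 28. → (9, 28)

(9, 28)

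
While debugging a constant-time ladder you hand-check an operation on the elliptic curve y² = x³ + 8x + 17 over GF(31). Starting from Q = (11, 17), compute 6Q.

(27, 13)

Repeated addition: build up to 6Q.
2Q: tangent at (11, 17): λ = (3·11² + 8)/(2·17) ≡ 30/3. 3⁻¹ ≡ 21 (mod 31) since 3·21 = 63 ≡ 1, so λ ≡ 30·21 ≡ 10.
  x = λ² - 11 - 11 = 100 - 22 ≡ 16; y = λ·(11 - 16) - 17 ≡ 26. → (16, 26)
3Q: (16, 26) + (11, 17). λ = (17 - 26)/(11 - 16) ≡ 22/26 mod 31. 26⁻¹ ≡ 6 (mod 31) since 26·6 = 156 ≡ 1, so λ ≡ 8.
  x = λ² - 16 - 11 = 64 - 27 ≡ 6; y = λ·(16 - 6) - 26 ≡ 23. → (6, 23)
4Q: (6, 23) + (11, 17). λ = (17 - 23)/(11 - 6) ≡ 25/5 mod 31. 5⁻¹ ≡ 25 (mod 31) since 5·25 = 125 ≡ 1, so λ ≡ 5.
  x = λ² - 6 - 11 = 25 - 17 ≡ 8; y = λ·(6 - 8) - 23 ≡ 29. → (8, 29)
5Q: (8, 29) + (11, 17). λ = (17 - 29)/(11 - 8) ≡ 19/3 mod 31. 3⁻¹ ≡ 21 (mod 31) since 3·21 = 63 ≡ 1, so λ ≡ 27.
  x = λ² - 8 - 11 = 729 - 19 ≡ 28; y = λ·(8 - 28) - 29 ≡ 20. → (28, 20)
6Q: (28, 20) + (11, 17). λ = (17 - 20)/(11 - 28) ≡ 28/14 mod 31. 14⁻¹ ≡ 20 (mod 31) since 14·20 = 280 ≡ 1, so λ ≡ 2.
  x = λ² - 28 - 11 = 4 - 39 ≡ 27; y = λ·(28 - 27) - 20 ≡ 13. → (27, 13)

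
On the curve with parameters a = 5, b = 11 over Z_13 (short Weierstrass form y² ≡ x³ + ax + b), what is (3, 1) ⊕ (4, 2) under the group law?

(7, 8)

(3, 1) + (4, 2). λ = (2 - 1)/(4 - 3) ≡ 1/1 mod 13. 1⁻¹ ≡ 1 (mod 13), so λ ≡ 1.
  x = λ² - 3 - 4 = 1 - 7 ≡ 7; y = λ·(3 - 7) - 1 ≡ 8. → (7, 8)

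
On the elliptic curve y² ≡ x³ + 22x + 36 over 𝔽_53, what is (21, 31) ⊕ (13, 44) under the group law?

(44, 13)

(21, 31) + (13, 44). λ = (44 - 31)/(13 - 21) ≡ 13/45 mod 53. 45⁻¹ ≡ 33 (mod 53) since 45·33 = 1485 ≡ 1, so λ ≡ 5.
  x = λ² - 21 - 13 = 25 - 34 ≡ 44; y = λ·(21 - 44) - 31 ≡ 13. → (44, 13)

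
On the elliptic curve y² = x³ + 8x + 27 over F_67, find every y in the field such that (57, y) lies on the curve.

x³ + 8x + 27 = 185676 ≡ 19 (mod 67).
Square roots of 19 mod 67: 32 and 35 (since 32² = 1024 ≡ 19).

32, 35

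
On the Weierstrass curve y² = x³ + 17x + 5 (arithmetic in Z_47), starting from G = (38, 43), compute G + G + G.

Repeated addition: build up to 3G.
2G: tangent at (38, 43): λ = (3·38² + 17)/(2·43) ≡ 25/39. 39⁻¹ ≡ 41 (mod 47) since 39·41 = 1599 ≡ 1, so λ ≡ 25·41 ≡ 38.
  x = λ² - 38 - 38 = 1444 - 76 ≡ 5; y = λ·(38 - 5) - 43 ≡ 36. → (5, 36)
3G: (5, 36) + (38, 43). λ = (43 - 36)/(38 - 5) ≡ 7/33 mod 47. 33⁻¹ ≡ 10 (mod 47) since 33·10 = 330 ≡ 1, so λ ≡ 23.
  x = λ² - 5 - 38 = 529 - 43 ≡ 16; y = λ·(5 - 16) - 36 ≡ 40. → (16, 40)

(16, 40)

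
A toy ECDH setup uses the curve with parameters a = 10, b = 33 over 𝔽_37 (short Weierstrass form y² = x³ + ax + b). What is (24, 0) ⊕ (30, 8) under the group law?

(30, 29)

(24, 0) + (30, 8). λ = (8 - 0)/(30 - 24) ≡ 8/6 mod 37. 6⁻¹ ≡ 31 (mod 37) since 6·31 = 186 ≡ 1, so λ ≡ 26.
  x = λ² - 24 - 30 = 676 - 54 ≡ 30; y = λ·(24 - 30) - 0 ≡ 29. → (30, 29)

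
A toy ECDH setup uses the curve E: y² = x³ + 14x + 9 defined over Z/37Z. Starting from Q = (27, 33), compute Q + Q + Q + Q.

Repeated addition: build up to 4Q.
2Q: tangent at (27, 33): λ = (3·27² + 14)/(2·33) ≡ 18/29. 29⁻¹ ≡ 23 (mod 37), so λ ≡ 18·23 ≡ 7.
  x = λ² - 27 - 27 = 49 - 54 ≡ 32; y = λ·(27 - 32) - 33 ≡ 6. → (32, 6)
3Q: (32, 6) + (27, 33). λ = (33 - 6)/(27 - 32) ≡ 27/32 mod 37. 32⁻¹ ≡ 22 (mod 37), so λ ≡ 2.
  x = λ² - 32 - 27 = 4 - 59 ≡ 19; y = λ·(32 - 19) - 6 ≡ 20. → (19, 20)
4Q: (19, 20) + (27, 33). λ = (33 - 20)/(27 - 19) ≡ 13/8 mod 37. 8⁻¹ ≡ 14 (mod 37) since 8·14 = 112 ≡ 1, so λ ≡ 34.
  x = λ² - 19 - 27 = 1156 - 46 ≡ 0; y = λ·(19 - 0) - 20 ≡ 34. → (0, 34)

(0, 34)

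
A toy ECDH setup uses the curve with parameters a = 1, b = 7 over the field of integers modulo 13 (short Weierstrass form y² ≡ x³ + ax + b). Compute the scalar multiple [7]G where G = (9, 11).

(2, 2)

Repeated addition: build up to 7G.
2G: tangent at (9, 11): λ = (3·9² + 1)/(2·11) ≡ 10/9. 9⁻¹ ≡ 3 (mod 13) since 9·3 = 27 ≡ 1, so λ ≡ 10·3 ≡ 4.
  x = λ² - 9 - 9 = 16 - 18 ≡ 11; y = λ·(9 - 11) - 11 ≡ 7. → (11, 7)
3G: (11, 7) + (9, 11). λ = (11 - 7)/(9 - 11) ≡ 4/11 mod 13. 11⁻¹ ≡ 6 (mod 13), so λ ≡ 11.
  x = λ² - 11 - 9 = 121 - 20 ≡ 10; y = λ·(11 - 10) - 7 ≡ 4. → (10, 4)
4G: (10, 4) + (9, 11). λ = (11 - 4)/(9 - 10) ≡ 7/12 mod 13. 12⁻¹ ≡ 12 (mod 13), so λ ≡ 6.
  x = λ² - 10 - 9 = 36 - 19 ≡ 4; y = λ·(10 - 4) - 4 ≡ 6. → (4, 6)
5G: (4, 6) + (9, 11). λ = (11 - 6)/(9 - 4) ≡ 5/5 mod 13. 5⁻¹ ≡ 8 (mod 13) since 5·8 = 40 ≡ 1, so λ ≡ 1.
  x = λ² - 4 - 9 = 1 - 13 ≡ 1; y = λ·(4 - 1) - 6 ≡ 10. → (1, 10)
6G: (1, 10) + (9, 11). λ = (11 - 10)/(9 - 1) ≡ 1/8 mod 13. 8⁻¹ ≡ 5 (mod 13) since 8·5 = 40 ≡ 1, so λ ≡ 5.
  x = λ² - 1 - 9 = 25 - 10 ≡ 2; y = λ·(1 - 2) - 10 ≡ 11. → (2, 11)
7G: (2, 11) + (9, 11). λ = (11 - 11)/(9 - 2) ≡ 0/7 mod 13. 7⁻¹ ≡ 2 (mod 13) since 7·2 = 14 ≡ 1, so λ ≡ 0.
  x = λ² - 2 - 9 = 0 - 11 ≡ 2; y = λ·(2 - 2) - 11 ≡ 2. → (2, 2)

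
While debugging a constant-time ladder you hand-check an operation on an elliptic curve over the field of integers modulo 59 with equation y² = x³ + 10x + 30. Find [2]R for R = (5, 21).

(15, 29)

tangent at (5, 21): λ = (3·5² + 10)/(2·21) ≡ 26/42. 42⁻¹ ≡ 52 (mod 59), so λ ≡ 26·52 ≡ 54.
  x = λ² - 5 - 5 = 2916 - 10 ≡ 15; y = λ·(5 - 15) - 21 ≡ 29. → (15, 29)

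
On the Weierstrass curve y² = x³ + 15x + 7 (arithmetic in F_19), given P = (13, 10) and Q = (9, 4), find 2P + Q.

First 2P:
Repeated addition: build up to 2P.
2P: tangent at (13, 10): λ = (3·13² + 15)/(2·10) ≡ 9/1. 1⁻¹ ≡ 1 (mod 19) since 1·1 = 1 ≡ 1, so λ ≡ 9·1 ≡ 9.
  x = λ² - 13 - 13 = 81 - 26 ≡ 17; y = λ·(13 - 17) - 10 ≡ 11. → (17, 11)
2P = (17, 11).
Finally 2P + Q:
(17, 11) + (9, 4). λ = (4 - 11)/(9 - 17) ≡ 12/11 mod 19. 11⁻¹ ≡ 7 (mod 19) since 11·7 = 77 ≡ 1, so λ ≡ 8.
  x = λ² - 17 - 9 = 64 - 26 ≡ 0; y = λ·(17 - 0) - 11 ≡ 11. → (0, 11)

(0, 11)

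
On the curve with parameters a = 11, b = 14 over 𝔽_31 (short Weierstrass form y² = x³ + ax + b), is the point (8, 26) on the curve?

y² = 26² ≡ 25; x³ + 11x + 14 = 614 ≡ 25 (mod 31). 25 = 25.

yes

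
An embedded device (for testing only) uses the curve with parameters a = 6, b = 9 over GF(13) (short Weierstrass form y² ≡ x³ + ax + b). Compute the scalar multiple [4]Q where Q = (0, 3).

(8, 7)

Repeated addition: build up to 4Q.
2Q: tangent at (0, 3): λ = (3·0² + 6)/(2·3) ≡ 6/6. 6⁻¹ ≡ 11 (mod 13) since 6·11 = 66 ≡ 1, so λ ≡ 6·11 ≡ 1.
  x = λ² - 0 - 0 = 1 - 0 ≡ 1; y = λ·(0 - 1) - 3 ≡ 9. → (1, 9)
3Q: (1, 9) + (0, 3). λ = (3 - 9)/(0 - 1) ≡ 7/12 mod 13. 12⁻¹ ≡ 12 (mod 13) since 12·12 = 144 ≡ 1, so λ ≡ 6.
  x = λ² - 1 - 0 = 36 - 1 ≡ 9; y = λ·(1 - 9) - 9 ≡ 8. → (9, 8)
4Q: (9, 8) + (0, 3). λ = (3 - 8)/(0 - 9) ≡ 8/4 mod 13. 4⁻¹ ≡ 10 (mod 13), so λ ≡ 2.
  x = λ² - 9 - 0 = 4 - 9 ≡ 8; y = λ·(9 - 8) - 8 ≡ 7. → (8, 7)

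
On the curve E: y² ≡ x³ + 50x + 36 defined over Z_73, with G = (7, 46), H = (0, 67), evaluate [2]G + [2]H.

First 2G:
Repeated addition: build up to 2G.
2G: tangent at (7, 46): λ = (3·7² + 50)/(2·46) ≡ 51/19. 19⁻¹ ≡ 50 (mod 73), so λ ≡ 51·50 ≡ 68.
  x = λ² - 7 - 7 = 4624 - 14 ≡ 11; y = λ·(7 - 11) - 46 ≡ 47. → (11, 47)
2G = (11, 47).
Next 2H:
Repeated addition: build up to 2H.
2H: tangent at (0, 67): λ = (3·0² + 50)/(2·67) ≡ 50/61. 61⁻¹ ≡ 6 (mod 73), so λ ≡ 50·6 ≡ 8.
  x = λ² - 0 - 0 = 64 - 0 ≡ 64; y = λ·(0 - 64) - 67 ≡ 5. → (64, 5)
2H = (64, 5).
Finally 2G + 2H:
(11, 47) + (64, 5). λ = (5 - 47)/(64 - 11) ≡ 31/53 mod 73. 53⁻¹ ≡ 62 (mod 73) since 53·62 = 3286 ≡ 1, so λ ≡ 24.
  x = λ² - 11 - 64 = 576 - 75 ≡ 63; y = λ·(11 - 63) - 47 ≡ 19. → (63, 19)

(63, 19)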